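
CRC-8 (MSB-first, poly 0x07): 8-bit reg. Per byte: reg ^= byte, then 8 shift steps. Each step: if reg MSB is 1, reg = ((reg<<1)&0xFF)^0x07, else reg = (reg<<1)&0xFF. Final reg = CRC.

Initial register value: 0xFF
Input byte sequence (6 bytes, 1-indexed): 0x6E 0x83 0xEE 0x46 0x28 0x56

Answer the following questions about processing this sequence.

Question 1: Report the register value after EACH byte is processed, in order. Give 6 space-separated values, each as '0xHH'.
0xFE 0x74 0xCF 0xB6 0xD3 0x92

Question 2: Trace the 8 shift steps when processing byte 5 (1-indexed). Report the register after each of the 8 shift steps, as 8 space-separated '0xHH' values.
After byte 1 (0x6E): reg=0xFE
After byte 2 (0x83): reg=0x74
After byte 3 (0xEE): reg=0xCF
After byte 4 (0x46): reg=0xB6
Register before byte 5: 0xB6
After XOR with byte 0x28: 0x9E

Answer: 0x3B 0x76 0xEC 0xDF 0xB9 0x75 0xEA 0xD3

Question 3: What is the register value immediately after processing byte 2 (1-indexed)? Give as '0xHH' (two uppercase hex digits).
After byte 1 (0x6E): reg=0xFE
After byte 2 (0x83): reg=0x74

Answer: 0x74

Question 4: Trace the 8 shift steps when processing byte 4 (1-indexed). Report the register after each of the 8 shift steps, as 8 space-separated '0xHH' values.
Answer: 0x15 0x2A 0x54 0xA8 0x57 0xAE 0x5B 0xB6

Derivation:
After byte 1 (0x6E): reg=0xFE
After byte 2 (0x83): reg=0x74
After byte 3 (0xEE): reg=0xCF
Register before byte 4: 0xCF
After XOR with byte 0x46: 0x89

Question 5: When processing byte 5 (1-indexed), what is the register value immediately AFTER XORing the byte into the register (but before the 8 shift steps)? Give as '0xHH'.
Register before byte 5: 0xB6
Byte 5: 0x28
0xB6 XOR 0x28 = 0x9E

Answer: 0x9E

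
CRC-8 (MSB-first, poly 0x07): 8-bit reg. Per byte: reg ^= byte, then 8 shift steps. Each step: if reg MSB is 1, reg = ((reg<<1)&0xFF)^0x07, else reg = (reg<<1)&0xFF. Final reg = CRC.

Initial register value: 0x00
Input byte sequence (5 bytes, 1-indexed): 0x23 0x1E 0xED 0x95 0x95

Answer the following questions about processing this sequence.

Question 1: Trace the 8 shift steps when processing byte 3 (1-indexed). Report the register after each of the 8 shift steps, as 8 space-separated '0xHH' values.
After byte 1 (0x23): reg=0xE9
After byte 2 (0x1E): reg=0xCB
Register before byte 3: 0xCB
After XOR with byte 0xED: 0x26

Answer: 0x4C 0x98 0x37 0x6E 0xDC 0xBF 0x79 0xF2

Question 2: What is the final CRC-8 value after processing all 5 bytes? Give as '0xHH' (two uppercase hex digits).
Answer: 0x7C

Derivation:
After byte 1 (0x23): reg=0xE9
After byte 2 (0x1E): reg=0xCB
After byte 3 (0xED): reg=0xF2
After byte 4 (0x95): reg=0x32
After byte 5 (0x95): reg=0x7C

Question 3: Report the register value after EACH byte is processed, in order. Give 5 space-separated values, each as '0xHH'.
0xE9 0xCB 0xF2 0x32 0x7C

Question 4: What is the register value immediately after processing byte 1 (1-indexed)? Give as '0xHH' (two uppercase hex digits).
Answer: 0xE9

Derivation:
After byte 1 (0x23): reg=0xE9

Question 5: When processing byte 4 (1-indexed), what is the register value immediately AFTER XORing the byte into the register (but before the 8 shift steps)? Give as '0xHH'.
Register before byte 4: 0xF2
Byte 4: 0x95
0xF2 XOR 0x95 = 0x67

Answer: 0x67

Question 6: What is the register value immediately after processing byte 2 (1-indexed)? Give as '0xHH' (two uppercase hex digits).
After byte 1 (0x23): reg=0xE9
After byte 2 (0x1E): reg=0xCB

Answer: 0xCB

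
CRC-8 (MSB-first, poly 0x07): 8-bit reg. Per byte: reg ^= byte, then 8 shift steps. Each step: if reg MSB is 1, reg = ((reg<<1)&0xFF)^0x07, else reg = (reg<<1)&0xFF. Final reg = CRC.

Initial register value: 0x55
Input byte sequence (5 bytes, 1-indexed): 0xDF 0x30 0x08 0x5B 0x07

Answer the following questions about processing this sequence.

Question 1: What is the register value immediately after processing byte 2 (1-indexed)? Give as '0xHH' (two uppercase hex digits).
Answer: 0xA4

Derivation:
After byte 1 (0xDF): reg=0xBF
After byte 2 (0x30): reg=0xA4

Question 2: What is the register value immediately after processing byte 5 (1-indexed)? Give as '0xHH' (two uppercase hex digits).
Answer: 0x3C

Derivation:
After byte 1 (0xDF): reg=0xBF
After byte 2 (0x30): reg=0xA4
After byte 3 (0x08): reg=0x4D
After byte 4 (0x5B): reg=0x62
After byte 5 (0x07): reg=0x3C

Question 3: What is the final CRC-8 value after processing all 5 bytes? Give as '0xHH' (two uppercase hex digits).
After byte 1 (0xDF): reg=0xBF
After byte 2 (0x30): reg=0xA4
After byte 3 (0x08): reg=0x4D
After byte 4 (0x5B): reg=0x62
After byte 5 (0x07): reg=0x3C

Answer: 0x3C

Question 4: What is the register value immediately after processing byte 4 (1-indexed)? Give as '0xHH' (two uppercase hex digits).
After byte 1 (0xDF): reg=0xBF
After byte 2 (0x30): reg=0xA4
After byte 3 (0x08): reg=0x4D
After byte 4 (0x5B): reg=0x62

Answer: 0x62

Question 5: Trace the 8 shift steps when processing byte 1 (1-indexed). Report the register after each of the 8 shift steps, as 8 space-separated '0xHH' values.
Register before byte 1: 0x55
After XOR with byte 0xDF: 0x8A

Answer: 0x13 0x26 0x4C 0x98 0x37 0x6E 0xDC 0xBF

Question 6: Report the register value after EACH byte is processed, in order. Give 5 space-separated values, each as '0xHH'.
0xBF 0xA4 0x4D 0x62 0x3C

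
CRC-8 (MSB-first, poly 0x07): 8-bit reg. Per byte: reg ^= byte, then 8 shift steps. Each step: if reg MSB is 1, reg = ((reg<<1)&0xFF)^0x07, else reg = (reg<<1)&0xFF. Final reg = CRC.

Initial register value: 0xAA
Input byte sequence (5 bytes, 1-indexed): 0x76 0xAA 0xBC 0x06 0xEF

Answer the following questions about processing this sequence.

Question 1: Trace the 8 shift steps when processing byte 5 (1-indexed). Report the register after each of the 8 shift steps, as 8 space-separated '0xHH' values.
After byte 1 (0x76): reg=0x1A
After byte 2 (0xAA): reg=0x19
After byte 3 (0xBC): reg=0x72
After byte 4 (0x06): reg=0x4B
Register before byte 5: 0x4B
After XOR with byte 0xEF: 0xA4

Answer: 0x4F 0x9E 0x3B 0x76 0xEC 0xDF 0xB9 0x75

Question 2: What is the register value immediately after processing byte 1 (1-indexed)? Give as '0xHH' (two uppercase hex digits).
After byte 1 (0x76): reg=0x1A

Answer: 0x1A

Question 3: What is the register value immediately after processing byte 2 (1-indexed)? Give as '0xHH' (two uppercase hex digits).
After byte 1 (0x76): reg=0x1A
After byte 2 (0xAA): reg=0x19

Answer: 0x19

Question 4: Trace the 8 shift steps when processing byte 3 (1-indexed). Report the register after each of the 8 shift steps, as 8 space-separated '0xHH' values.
Answer: 0x4D 0x9A 0x33 0x66 0xCC 0x9F 0x39 0x72

Derivation:
After byte 1 (0x76): reg=0x1A
After byte 2 (0xAA): reg=0x19
Register before byte 3: 0x19
After XOR with byte 0xBC: 0xA5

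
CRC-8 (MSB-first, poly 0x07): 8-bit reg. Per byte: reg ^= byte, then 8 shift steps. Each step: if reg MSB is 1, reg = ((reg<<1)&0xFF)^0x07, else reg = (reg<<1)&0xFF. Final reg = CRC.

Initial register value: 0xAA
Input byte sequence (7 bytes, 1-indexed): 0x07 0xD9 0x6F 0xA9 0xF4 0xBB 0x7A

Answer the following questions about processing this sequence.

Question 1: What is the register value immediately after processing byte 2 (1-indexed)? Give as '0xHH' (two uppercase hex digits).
Answer: 0xF0

Derivation:
After byte 1 (0x07): reg=0x4A
After byte 2 (0xD9): reg=0xF0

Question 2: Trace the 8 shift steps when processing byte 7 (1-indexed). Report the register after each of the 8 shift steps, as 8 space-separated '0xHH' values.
After byte 1 (0x07): reg=0x4A
After byte 2 (0xD9): reg=0xF0
After byte 3 (0x6F): reg=0xD4
After byte 4 (0xA9): reg=0x74
After byte 5 (0xF4): reg=0x89
After byte 6 (0xBB): reg=0x9E
Register before byte 7: 0x9E
After XOR with byte 0x7A: 0xE4

Answer: 0xCF 0x99 0x35 0x6A 0xD4 0xAF 0x59 0xB2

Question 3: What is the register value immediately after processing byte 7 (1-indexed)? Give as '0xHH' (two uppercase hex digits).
Answer: 0xB2

Derivation:
After byte 1 (0x07): reg=0x4A
After byte 2 (0xD9): reg=0xF0
After byte 3 (0x6F): reg=0xD4
After byte 4 (0xA9): reg=0x74
After byte 5 (0xF4): reg=0x89
After byte 6 (0xBB): reg=0x9E
After byte 7 (0x7A): reg=0xB2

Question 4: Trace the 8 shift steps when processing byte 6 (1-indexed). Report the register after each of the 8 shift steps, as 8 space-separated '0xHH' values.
After byte 1 (0x07): reg=0x4A
After byte 2 (0xD9): reg=0xF0
After byte 3 (0x6F): reg=0xD4
After byte 4 (0xA9): reg=0x74
After byte 5 (0xF4): reg=0x89
Register before byte 6: 0x89
After XOR with byte 0xBB: 0x32

Answer: 0x64 0xC8 0x97 0x29 0x52 0xA4 0x4F 0x9E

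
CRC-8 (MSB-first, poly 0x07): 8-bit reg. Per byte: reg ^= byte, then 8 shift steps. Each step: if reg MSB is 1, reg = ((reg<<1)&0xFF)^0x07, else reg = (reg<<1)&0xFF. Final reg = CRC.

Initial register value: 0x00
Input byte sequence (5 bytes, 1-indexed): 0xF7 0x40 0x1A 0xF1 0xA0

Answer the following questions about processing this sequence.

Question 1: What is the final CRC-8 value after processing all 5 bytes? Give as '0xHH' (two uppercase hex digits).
After byte 1 (0xF7): reg=0xCB
After byte 2 (0x40): reg=0xB8
After byte 3 (0x1A): reg=0x67
After byte 4 (0xF1): reg=0xEB
After byte 5 (0xA0): reg=0xF6

Answer: 0xF6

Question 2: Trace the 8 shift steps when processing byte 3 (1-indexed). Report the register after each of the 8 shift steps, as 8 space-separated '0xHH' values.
Answer: 0x43 0x86 0x0B 0x16 0x2C 0x58 0xB0 0x67

Derivation:
After byte 1 (0xF7): reg=0xCB
After byte 2 (0x40): reg=0xB8
Register before byte 3: 0xB8
After XOR with byte 0x1A: 0xA2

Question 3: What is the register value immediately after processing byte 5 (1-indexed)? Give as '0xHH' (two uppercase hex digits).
Answer: 0xF6

Derivation:
After byte 1 (0xF7): reg=0xCB
After byte 2 (0x40): reg=0xB8
After byte 3 (0x1A): reg=0x67
After byte 4 (0xF1): reg=0xEB
After byte 5 (0xA0): reg=0xF6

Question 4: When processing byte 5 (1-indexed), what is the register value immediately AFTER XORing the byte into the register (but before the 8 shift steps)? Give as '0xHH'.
Register before byte 5: 0xEB
Byte 5: 0xA0
0xEB XOR 0xA0 = 0x4B

Answer: 0x4B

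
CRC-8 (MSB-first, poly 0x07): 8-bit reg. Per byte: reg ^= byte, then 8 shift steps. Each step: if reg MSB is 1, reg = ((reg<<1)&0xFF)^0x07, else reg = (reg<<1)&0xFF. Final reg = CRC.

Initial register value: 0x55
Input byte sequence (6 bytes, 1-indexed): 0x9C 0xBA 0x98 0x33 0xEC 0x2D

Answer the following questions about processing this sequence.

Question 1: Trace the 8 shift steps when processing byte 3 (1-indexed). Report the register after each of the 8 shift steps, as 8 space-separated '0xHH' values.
After byte 1 (0x9C): reg=0x71
After byte 2 (0xBA): reg=0x7F
Register before byte 3: 0x7F
After XOR with byte 0x98: 0xE7

Answer: 0xC9 0x95 0x2D 0x5A 0xB4 0x6F 0xDE 0xBB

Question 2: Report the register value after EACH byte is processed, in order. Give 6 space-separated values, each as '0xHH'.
0x71 0x7F 0xBB 0xB1 0x94 0x26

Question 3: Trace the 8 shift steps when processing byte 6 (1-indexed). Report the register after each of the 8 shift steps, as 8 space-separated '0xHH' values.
After byte 1 (0x9C): reg=0x71
After byte 2 (0xBA): reg=0x7F
After byte 3 (0x98): reg=0xBB
After byte 4 (0x33): reg=0xB1
After byte 5 (0xEC): reg=0x94
Register before byte 6: 0x94
After XOR with byte 0x2D: 0xB9

Answer: 0x75 0xEA 0xD3 0xA1 0x45 0x8A 0x13 0x26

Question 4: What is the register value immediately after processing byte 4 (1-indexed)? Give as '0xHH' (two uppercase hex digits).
After byte 1 (0x9C): reg=0x71
After byte 2 (0xBA): reg=0x7F
After byte 3 (0x98): reg=0xBB
After byte 4 (0x33): reg=0xB1

Answer: 0xB1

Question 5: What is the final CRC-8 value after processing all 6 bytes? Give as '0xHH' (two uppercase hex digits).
Answer: 0x26

Derivation:
After byte 1 (0x9C): reg=0x71
After byte 2 (0xBA): reg=0x7F
After byte 3 (0x98): reg=0xBB
After byte 4 (0x33): reg=0xB1
After byte 5 (0xEC): reg=0x94
After byte 6 (0x2D): reg=0x26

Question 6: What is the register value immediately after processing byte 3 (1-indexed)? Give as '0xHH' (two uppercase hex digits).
After byte 1 (0x9C): reg=0x71
After byte 2 (0xBA): reg=0x7F
After byte 3 (0x98): reg=0xBB

Answer: 0xBB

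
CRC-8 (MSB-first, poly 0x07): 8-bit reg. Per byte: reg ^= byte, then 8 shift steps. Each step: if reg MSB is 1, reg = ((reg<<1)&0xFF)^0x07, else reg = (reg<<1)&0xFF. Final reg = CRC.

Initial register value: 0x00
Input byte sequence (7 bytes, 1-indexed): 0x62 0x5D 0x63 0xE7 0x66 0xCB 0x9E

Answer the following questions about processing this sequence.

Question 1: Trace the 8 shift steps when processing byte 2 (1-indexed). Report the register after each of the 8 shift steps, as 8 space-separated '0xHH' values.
Answer: 0xE8 0xD7 0xA9 0x55 0xAA 0x53 0xA6 0x4B

Derivation:
After byte 1 (0x62): reg=0x29
Register before byte 2: 0x29
After XOR with byte 0x5D: 0x74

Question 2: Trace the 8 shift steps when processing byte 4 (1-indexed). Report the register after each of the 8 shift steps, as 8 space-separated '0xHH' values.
Answer: 0x7E 0xFC 0xFF 0xF9 0xF5 0xED 0xDD 0xBD

Derivation:
After byte 1 (0x62): reg=0x29
After byte 2 (0x5D): reg=0x4B
After byte 3 (0x63): reg=0xD8
Register before byte 4: 0xD8
After XOR with byte 0xE7: 0x3F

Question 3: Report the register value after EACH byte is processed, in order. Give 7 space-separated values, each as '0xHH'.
0x29 0x4B 0xD8 0xBD 0x0F 0x52 0x6A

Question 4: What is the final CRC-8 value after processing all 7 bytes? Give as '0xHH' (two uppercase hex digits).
Answer: 0x6A

Derivation:
After byte 1 (0x62): reg=0x29
After byte 2 (0x5D): reg=0x4B
After byte 3 (0x63): reg=0xD8
After byte 4 (0xE7): reg=0xBD
After byte 5 (0x66): reg=0x0F
After byte 6 (0xCB): reg=0x52
After byte 7 (0x9E): reg=0x6A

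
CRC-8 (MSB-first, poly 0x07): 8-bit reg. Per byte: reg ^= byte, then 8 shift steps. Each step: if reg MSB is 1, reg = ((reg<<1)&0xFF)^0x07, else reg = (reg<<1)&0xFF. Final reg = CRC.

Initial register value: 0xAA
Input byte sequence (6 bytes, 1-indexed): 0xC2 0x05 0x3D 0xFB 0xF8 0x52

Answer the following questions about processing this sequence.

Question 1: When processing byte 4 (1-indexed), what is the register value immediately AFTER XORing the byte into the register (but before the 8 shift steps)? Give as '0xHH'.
Answer: 0x9D

Derivation:
Register before byte 4: 0x66
Byte 4: 0xFB
0x66 XOR 0xFB = 0x9D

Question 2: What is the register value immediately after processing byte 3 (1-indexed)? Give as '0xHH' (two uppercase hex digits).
After byte 1 (0xC2): reg=0x1F
After byte 2 (0x05): reg=0x46
After byte 3 (0x3D): reg=0x66

Answer: 0x66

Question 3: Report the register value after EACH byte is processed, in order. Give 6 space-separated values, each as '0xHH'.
0x1F 0x46 0x66 0xDA 0xEE 0x3D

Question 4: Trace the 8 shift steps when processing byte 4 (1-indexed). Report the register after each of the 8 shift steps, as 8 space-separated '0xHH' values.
Answer: 0x3D 0x7A 0xF4 0xEF 0xD9 0xB5 0x6D 0xDA

Derivation:
After byte 1 (0xC2): reg=0x1F
After byte 2 (0x05): reg=0x46
After byte 3 (0x3D): reg=0x66
Register before byte 4: 0x66
After XOR with byte 0xFB: 0x9D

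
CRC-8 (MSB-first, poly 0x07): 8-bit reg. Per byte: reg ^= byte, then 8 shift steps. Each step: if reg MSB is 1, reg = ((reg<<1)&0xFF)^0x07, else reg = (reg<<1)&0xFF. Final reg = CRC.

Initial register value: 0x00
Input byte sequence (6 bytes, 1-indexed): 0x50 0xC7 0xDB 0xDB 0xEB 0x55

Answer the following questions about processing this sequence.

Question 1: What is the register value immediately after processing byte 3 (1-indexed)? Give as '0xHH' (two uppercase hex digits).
Answer: 0xAD

Derivation:
After byte 1 (0x50): reg=0xB7
After byte 2 (0xC7): reg=0x57
After byte 3 (0xDB): reg=0xAD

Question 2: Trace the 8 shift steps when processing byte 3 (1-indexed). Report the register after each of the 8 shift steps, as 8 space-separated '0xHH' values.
After byte 1 (0x50): reg=0xB7
After byte 2 (0xC7): reg=0x57
Register before byte 3: 0x57
After XOR with byte 0xDB: 0x8C

Answer: 0x1F 0x3E 0x7C 0xF8 0xF7 0xE9 0xD5 0xAD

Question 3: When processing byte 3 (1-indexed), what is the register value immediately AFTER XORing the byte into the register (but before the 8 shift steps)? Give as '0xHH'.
Answer: 0x8C

Derivation:
Register before byte 3: 0x57
Byte 3: 0xDB
0x57 XOR 0xDB = 0x8C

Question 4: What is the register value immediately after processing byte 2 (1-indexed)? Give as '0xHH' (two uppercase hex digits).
Answer: 0x57

Derivation:
After byte 1 (0x50): reg=0xB7
After byte 2 (0xC7): reg=0x57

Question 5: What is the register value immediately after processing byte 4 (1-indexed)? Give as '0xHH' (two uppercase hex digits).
After byte 1 (0x50): reg=0xB7
After byte 2 (0xC7): reg=0x57
After byte 3 (0xDB): reg=0xAD
After byte 4 (0xDB): reg=0x45

Answer: 0x45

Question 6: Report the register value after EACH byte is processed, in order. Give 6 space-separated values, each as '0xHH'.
0xB7 0x57 0xAD 0x45 0x43 0x62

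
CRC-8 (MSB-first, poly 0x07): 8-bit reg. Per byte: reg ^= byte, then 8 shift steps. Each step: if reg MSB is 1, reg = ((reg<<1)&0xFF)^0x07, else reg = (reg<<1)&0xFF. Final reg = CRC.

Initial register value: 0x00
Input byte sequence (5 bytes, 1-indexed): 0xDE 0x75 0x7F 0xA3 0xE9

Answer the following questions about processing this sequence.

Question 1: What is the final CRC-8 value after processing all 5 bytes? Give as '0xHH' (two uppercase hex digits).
Answer: 0xD5

Derivation:
After byte 1 (0xDE): reg=0x14
After byte 2 (0x75): reg=0x20
After byte 3 (0x7F): reg=0x9A
After byte 4 (0xA3): reg=0xAF
After byte 5 (0xE9): reg=0xD5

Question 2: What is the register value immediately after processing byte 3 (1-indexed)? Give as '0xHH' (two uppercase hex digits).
After byte 1 (0xDE): reg=0x14
After byte 2 (0x75): reg=0x20
After byte 3 (0x7F): reg=0x9A

Answer: 0x9A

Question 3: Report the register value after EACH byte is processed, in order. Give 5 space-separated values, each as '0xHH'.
0x14 0x20 0x9A 0xAF 0xD5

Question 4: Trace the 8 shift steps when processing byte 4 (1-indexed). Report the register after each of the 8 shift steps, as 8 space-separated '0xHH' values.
After byte 1 (0xDE): reg=0x14
After byte 2 (0x75): reg=0x20
After byte 3 (0x7F): reg=0x9A
Register before byte 4: 0x9A
After XOR with byte 0xA3: 0x39

Answer: 0x72 0xE4 0xCF 0x99 0x35 0x6A 0xD4 0xAF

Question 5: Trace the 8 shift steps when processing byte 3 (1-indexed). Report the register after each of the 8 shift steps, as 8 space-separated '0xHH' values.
Answer: 0xBE 0x7B 0xF6 0xEB 0xD1 0xA5 0x4D 0x9A

Derivation:
After byte 1 (0xDE): reg=0x14
After byte 2 (0x75): reg=0x20
Register before byte 3: 0x20
After XOR with byte 0x7F: 0x5F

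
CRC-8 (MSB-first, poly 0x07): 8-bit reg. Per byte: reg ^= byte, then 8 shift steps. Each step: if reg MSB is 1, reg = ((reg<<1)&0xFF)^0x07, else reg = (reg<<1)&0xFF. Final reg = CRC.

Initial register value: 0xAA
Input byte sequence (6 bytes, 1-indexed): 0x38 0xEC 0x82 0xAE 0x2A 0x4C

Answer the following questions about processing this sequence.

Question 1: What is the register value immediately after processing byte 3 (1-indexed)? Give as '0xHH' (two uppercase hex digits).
After byte 1 (0x38): reg=0xF7
After byte 2 (0xEC): reg=0x41
After byte 3 (0x82): reg=0x47

Answer: 0x47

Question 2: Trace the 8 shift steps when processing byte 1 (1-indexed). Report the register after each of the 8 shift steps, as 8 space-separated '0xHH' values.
Answer: 0x23 0x46 0x8C 0x1F 0x3E 0x7C 0xF8 0xF7

Derivation:
Register before byte 1: 0xAA
After XOR with byte 0x38: 0x92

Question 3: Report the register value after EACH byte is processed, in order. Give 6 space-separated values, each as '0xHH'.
0xF7 0x41 0x47 0x91 0x28 0x3B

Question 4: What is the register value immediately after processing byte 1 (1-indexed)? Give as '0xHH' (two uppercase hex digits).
After byte 1 (0x38): reg=0xF7

Answer: 0xF7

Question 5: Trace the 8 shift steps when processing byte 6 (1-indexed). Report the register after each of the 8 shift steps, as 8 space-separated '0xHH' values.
Answer: 0xC8 0x97 0x29 0x52 0xA4 0x4F 0x9E 0x3B

Derivation:
After byte 1 (0x38): reg=0xF7
After byte 2 (0xEC): reg=0x41
After byte 3 (0x82): reg=0x47
After byte 4 (0xAE): reg=0x91
After byte 5 (0x2A): reg=0x28
Register before byte 6: 0x28
After XOR with byte 0x4C: 0x64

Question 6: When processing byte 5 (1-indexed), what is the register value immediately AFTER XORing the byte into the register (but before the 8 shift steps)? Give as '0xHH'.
Answer: 0xBB

Derivation:
Register before byte 5: 0x91
Byte 5: 0x2A
0x91 XOR 0x2A = 0xBB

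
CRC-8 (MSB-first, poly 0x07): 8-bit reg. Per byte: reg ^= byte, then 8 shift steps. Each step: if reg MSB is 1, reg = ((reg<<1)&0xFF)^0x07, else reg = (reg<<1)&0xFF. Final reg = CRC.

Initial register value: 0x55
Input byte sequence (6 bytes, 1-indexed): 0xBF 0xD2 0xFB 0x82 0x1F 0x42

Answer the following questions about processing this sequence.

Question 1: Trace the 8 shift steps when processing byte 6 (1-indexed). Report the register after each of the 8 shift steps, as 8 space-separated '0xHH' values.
After byte 1 (0xBF): reg=0x98
After byte 2 (0xD2): reg=0xF1
After byte 3 (0xFB): reg=0x36
After byte 4 (0x82): reg=0x05
After byte 5 (0x1F): reg=0x46
Register before byte 6: 0x46
After XOR with byte 0x42: 0x04

Answer: 0x08 0x10 0x20 0x40 0x80 0x07 0x0E 0x1C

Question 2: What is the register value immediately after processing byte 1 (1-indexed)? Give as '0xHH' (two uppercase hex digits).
Answer: 0x98

Derivation:
After byte 1 (0xBF): reg=0x98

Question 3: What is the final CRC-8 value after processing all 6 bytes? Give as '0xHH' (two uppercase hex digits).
Answer: 0x1C

Derivation:
After byte 1 (0xBF): reg=0x98
After byte 2 (0xD2): reg=0xF1
After byte 3 (0xFB): reg=0x36
After byte 4 (0x82): reg=0x05
After byte 5 (0x1F): reg=0x46
After byte 6 (0x42): reg=0x1C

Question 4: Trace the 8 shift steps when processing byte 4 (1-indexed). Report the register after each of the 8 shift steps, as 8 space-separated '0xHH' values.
Answer: 0x6F 0xDE 0xBB 0x71 0xE2 0xC3 0x81 0x05

Derivation:
After byte 1 (0xBF): reg=0x98
After byte 2 (0xD2): reg=0xF1
After byte 3 (0xFB): reg=0x36
Register before byte 4: 0x36
After XOR with byte 0x82: 0xB4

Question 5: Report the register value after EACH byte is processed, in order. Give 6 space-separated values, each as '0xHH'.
0x98 0xF1 0x36 0x05 0x46 0x1C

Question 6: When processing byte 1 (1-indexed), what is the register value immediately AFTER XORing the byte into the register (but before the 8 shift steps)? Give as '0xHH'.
Answer: 0xEA

Derivation:
Register before byte 1: 0x55
Byte 1: 0xBF
0x55 XOR 0xBF = 0xEA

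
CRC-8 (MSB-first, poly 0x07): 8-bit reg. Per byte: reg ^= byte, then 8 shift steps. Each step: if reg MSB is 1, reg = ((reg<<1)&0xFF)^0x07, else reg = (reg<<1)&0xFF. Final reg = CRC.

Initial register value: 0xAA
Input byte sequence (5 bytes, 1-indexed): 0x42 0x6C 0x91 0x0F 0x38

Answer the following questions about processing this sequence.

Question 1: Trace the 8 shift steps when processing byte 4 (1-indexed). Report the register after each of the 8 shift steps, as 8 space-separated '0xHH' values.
Answer: 0xCE 0x9B 0x31 0x62 0xC4 0x8F 0x19 0x32

Derivation:
After byte 1 (0x42): reg=0x96
After byte 2 (0x6C): reg=0xE8
After byte 3 (0x91): reg=0x68
Register before byte 4: 0x68
After XOR with byte 0x0F: 0x67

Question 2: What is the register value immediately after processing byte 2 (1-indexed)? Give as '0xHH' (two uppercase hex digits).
Answer: 0xE8

Derivation:
After byte 1 (0x42): reg=0x96
After byte 2 (0x6C): reg=0xE8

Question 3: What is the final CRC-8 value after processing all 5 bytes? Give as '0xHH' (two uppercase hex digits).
Answer: 0x36

Derivation:
After byte 1 (0x42): reg=0x96
After byte 2 (0x6C): reg=0xE8
After byte 3 (0x91): reg=0x68
After byte 4 (0x0F): reg=0x32
After byte 5 (0x38): reg=0x36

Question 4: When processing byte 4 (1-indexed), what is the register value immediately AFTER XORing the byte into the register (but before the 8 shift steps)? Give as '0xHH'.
Answer: 0x67

Derivation:
Register before byte 4: 0x68
Byte 4: 0x0F
0x68 XOR 0x0F = 0x67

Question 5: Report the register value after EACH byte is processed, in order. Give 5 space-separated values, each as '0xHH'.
0x96 0xE8 0x68 0x32 0x36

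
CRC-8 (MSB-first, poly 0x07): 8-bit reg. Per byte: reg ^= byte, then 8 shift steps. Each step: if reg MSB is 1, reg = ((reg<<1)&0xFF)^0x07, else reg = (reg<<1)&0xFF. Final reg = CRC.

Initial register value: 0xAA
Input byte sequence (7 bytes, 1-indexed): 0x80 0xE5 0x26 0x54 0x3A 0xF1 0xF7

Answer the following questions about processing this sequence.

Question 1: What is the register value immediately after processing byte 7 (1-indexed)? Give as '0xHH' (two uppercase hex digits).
After byte 1 (0x80): reg=0xD6
After byte 2 (0xE5): reg=0x99
After byte 3 (0x26): reg=0x34
After byte 4 (0x54): reg=0x27
After byte 5 (0x3A): reg=0x53
After byte 6 (0xF1): reg=0x67
After byte 7 (0xF7): reg=0xF9

Answer: 0xF9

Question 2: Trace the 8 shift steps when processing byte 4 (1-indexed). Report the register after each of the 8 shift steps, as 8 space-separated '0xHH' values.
Answer: 0xC0 0x87 0x09 0x12 0x24 0x48 0x90 0x27

Derivation:
After byte 1 (0x80): reg=0xD6
After byte 2 (0xE5): reg=0x99
After byte 3 (0x26): reg=0x34
Register before byte 4: 0x34
After XOR with byte 0x54: 0x60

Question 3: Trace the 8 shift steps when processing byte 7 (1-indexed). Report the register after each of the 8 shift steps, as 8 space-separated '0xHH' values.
Answer: 0x27 0x4E 0x9C 0x3F 0x7E 0xFC 0xFF 0xF9

Derivation:
After byte 1 (0x80): reg=0xD6
After byte 2 (0xE5): reg=0x99
After byte 3 (0x26): reg=0x34
After byte 4 (0x54): reg=0x27
After byte 5 (0x3A): reg=0x53
After byte 6 (0xF1): reg=0x67
Register before byte 7: 0x67
After XOR with byte 0xF7: 0x90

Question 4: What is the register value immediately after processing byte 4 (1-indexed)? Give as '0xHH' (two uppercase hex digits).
After byte 1 (0x80): reg=0xD6
After byte 2 (0xE5): reg=0x99
After byte 3 (0x26): reg=0x34
After byte 4 (0x54): reg=0x27

Answer: 0x27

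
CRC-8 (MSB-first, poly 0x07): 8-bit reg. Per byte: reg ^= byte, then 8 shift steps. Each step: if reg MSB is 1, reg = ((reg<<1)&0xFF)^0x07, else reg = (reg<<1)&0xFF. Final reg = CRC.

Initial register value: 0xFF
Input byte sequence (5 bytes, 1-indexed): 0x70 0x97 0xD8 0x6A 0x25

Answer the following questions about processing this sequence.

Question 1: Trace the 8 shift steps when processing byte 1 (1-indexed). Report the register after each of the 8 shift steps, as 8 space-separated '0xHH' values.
Register before byte 1: 0xFF
After XOR with byte 0x70: 0x8F

Answer: 0x19 0x32 0x64 0xC8 0x97 0x29 0x52 0xA4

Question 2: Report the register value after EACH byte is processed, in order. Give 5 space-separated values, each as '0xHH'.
0xA4 0x99 0xC0 0x5F 0x61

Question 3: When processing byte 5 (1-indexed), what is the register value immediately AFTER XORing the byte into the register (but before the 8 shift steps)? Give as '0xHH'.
Register before byte 5: 0x5F
Byte 5: 0x25
0x5F XOR 0x25 = 0x7A

Answer: 0x7A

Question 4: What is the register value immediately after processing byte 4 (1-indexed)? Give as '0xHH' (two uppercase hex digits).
After byte 1 (0x70): reg=0xA4
After byte 2 (0x97): reg=0x99
After byte 3 (0xD8): reg=0xC0
After byte 4 (0x6A): reg=0x5F

Answer: 0x5F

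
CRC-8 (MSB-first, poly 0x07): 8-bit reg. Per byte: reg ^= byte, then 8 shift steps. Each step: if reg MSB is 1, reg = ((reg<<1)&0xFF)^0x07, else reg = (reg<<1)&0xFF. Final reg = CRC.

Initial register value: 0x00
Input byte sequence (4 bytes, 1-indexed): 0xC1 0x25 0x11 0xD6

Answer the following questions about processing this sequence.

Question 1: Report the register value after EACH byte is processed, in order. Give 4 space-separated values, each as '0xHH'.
0x49 0x03 0x7E 0x51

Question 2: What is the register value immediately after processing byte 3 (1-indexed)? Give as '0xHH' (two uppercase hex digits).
Answer: 0x7E

Derivation:
After byte 1 (0xC1): reg=0x49
After byte 2 (0x25): reg=0x03
After byte 3 (0x11): reg=0x7E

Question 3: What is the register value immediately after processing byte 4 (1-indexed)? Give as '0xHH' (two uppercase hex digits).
Answer: 0x51

Derivation:
After byte 1 (0xC1): reg=0x49
After byte 2 (0x25): reg=0x03
After byte 3 (0x11): reg=0x7E
After byte 4 (0xD6): reg=0x51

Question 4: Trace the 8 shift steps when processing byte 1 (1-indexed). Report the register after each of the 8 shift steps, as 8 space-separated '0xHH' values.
Register before byte 1: 0x00
After XOR with byte 0xC1: 0xC1

Answer: 0x85 0x0D 0x1A 0x34 0x68 0xD0 0xA7 0x49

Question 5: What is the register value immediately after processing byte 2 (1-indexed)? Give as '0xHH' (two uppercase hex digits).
Answer: 0x03

Derivation:
After byte 1 (0xC1): reg=0x49
After byte 2 (0x25): reg=0x03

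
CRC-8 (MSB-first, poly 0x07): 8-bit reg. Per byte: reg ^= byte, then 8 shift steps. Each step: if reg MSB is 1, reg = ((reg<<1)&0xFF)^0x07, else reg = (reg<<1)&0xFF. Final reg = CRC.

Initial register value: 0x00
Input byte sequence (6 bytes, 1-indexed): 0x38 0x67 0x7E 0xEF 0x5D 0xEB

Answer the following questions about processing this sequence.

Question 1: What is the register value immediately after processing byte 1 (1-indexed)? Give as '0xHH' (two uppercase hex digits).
Answer: 0xA8

Derivation:
After byte 1 (0x38): reg=0xA8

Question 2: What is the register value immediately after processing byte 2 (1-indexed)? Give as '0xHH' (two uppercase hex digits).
After byte 1 (0x38): reg=0xA8
After byte 2 (0x67): reg=0x63

Answer: 0x63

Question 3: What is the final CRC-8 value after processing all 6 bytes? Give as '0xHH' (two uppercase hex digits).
Answer: 0x6A

Derivation:
After byte 1 (0x38): reg=0xA8
After byte 2 (0x67): reg=0x63
After byte 3 (0x7E): reg=0x53
After byte 4 (0xEF): reg=0x3D
After byte 5 (0x5D): reg=0x27
After byte 6 (0xEB): reg=0x6A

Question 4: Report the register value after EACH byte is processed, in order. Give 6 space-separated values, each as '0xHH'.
0xA8 0x63 0x53 0x3D 0x27 0x6A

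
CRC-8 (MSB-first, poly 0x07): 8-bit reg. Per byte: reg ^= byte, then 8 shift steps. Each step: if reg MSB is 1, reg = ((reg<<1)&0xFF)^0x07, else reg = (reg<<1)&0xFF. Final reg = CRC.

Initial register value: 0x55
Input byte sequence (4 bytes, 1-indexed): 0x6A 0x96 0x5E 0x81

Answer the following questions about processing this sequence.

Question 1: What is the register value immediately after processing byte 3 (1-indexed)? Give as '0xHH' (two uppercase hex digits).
After byte 1 (0x6A): reg=0xBD
After byte 2 (0x96): reg=0xD1
After byte 3 (0x5E): reg=0xA4

Answer: 0xA4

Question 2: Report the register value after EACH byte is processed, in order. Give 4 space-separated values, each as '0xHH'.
0xBD 0xD1 0xA4 0xFB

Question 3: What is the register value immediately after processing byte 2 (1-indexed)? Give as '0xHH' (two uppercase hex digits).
After byte 1 (0x6A): reg=0xBD
After byte 2 (0x96): reg=0xD1

Answer: 0xD1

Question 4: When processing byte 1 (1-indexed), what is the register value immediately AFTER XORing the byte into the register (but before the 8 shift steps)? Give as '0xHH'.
Answer: 0x3F

Derivation:
Register before byte 1: 0x55
Byte 1: 0x6A
0x55 XOR 0x6A = 0x3F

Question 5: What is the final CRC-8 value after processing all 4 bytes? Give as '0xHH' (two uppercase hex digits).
After byte 1 (0x6A): reg=0xBD
After byte 2 (0x96): reg=0xD1
After byte 3 (0x5E): reg=0xA4
After byte 4 (0x81): reg=0xFB

Answer: 0xFB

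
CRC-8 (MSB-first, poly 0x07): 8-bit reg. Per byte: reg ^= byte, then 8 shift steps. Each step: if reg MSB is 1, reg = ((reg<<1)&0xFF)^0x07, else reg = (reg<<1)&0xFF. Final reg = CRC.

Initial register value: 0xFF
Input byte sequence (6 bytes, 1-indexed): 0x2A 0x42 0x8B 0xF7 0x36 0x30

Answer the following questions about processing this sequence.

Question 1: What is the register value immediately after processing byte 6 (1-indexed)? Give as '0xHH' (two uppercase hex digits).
After byte 1 (0x2A): reg=0x25
After byte 2 (0x42): reg=0x32
After byte 3 (0x8B): reg=0x26
After byte 4 (0xF7): reg=0x39
After byte 5 (0x36): reg=0x2D
After byte 6 (0x30): reg=0x53

Answer: 0x53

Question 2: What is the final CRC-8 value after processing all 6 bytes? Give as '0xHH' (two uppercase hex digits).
After byte 1 (0x2A): reg=0x25
After byte 2 (0x42): reg=0x32
After byte 3 (0x8B): reg=0x26
After byte 4 (0xF7): reg=0x39
After byte 5 (0x36): reg=0x2D
After byte 6 (0x30): reg=0x53

Answer: 0x53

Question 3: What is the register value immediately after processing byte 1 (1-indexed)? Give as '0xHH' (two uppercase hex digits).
After byte 1 (0x2A): reg=0x25

Answer: 0x25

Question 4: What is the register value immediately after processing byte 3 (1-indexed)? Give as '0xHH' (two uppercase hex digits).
Answer: 0x26

Derivation:
After byte 1 (0x2A): reg=0x25
After byte 2 (0x42): reg=0x32
After byte 3 (0x8B): reg=0x26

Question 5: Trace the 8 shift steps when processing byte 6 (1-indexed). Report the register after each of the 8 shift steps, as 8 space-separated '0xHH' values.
Answer: 0x3A 0x74 0xE8 0xD7 0xA9 0x55 0xAA 0x53

Derivation:
After byte 1 (0x2A): reg=0x25
After byte 2 (0x42): reg=0x32
After byte 3 (0x8B): reg=0x26
After byte 4 (0xF7): reg=0x39
After byte 5 (0x36): reg=0x2D
Register before byte 6: 0x2D
After XOR with byte 0x30: 0x1D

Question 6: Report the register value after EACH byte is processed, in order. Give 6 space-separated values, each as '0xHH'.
0x25 0x32 0x26 0x39 0x2D 0x53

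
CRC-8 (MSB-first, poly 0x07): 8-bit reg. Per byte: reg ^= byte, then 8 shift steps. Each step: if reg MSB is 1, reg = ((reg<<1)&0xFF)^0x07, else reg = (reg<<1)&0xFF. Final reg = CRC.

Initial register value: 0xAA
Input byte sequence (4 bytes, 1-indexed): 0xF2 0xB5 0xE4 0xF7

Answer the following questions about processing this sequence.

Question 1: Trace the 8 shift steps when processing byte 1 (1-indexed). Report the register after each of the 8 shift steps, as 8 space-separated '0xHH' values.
Register before byte 1: 0xAA
After XOR with byte 0xF2: 0x58

Answer: 0xB0 0x67 0xCE 0x9B 0x31 0x62 0xC4 0x8F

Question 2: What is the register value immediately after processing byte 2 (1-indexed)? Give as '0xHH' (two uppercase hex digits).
Answer: 0xA6

Derivation:
After byte 1 (0xF2): reg=0x8F
After byte 2 (0xB5): reg=0xA6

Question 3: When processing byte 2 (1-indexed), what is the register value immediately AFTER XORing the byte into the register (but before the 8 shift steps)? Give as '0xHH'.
Answer: 0x3A

Derivation:
Register before byte 2: 0x8F
Byte 2: 0xB5
0x8F XOR 0xB5 = 0x3A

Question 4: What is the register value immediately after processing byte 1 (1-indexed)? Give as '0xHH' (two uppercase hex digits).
Answer: 0x8F

Derivation:
After byte 1 (0xF2): reg=0x8F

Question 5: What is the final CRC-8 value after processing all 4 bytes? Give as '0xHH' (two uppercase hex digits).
After byte 1 (0xF2): reg=0x8F
After byte 2 (0xB5): reg=0xA6
After byte 3 (0xE4): reg=0xC9
After byte 4 (0xF7): reg=0xBA

Answer: 0xBA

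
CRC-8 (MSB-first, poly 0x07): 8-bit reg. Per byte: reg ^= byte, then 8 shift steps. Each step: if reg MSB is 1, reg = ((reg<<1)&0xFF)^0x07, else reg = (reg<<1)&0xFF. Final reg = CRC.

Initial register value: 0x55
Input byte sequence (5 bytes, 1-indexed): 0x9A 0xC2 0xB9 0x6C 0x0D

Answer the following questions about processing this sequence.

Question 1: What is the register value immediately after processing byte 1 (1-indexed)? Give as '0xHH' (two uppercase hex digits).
After byte 1 (0x9A): reg=0x63

Answer: 0x63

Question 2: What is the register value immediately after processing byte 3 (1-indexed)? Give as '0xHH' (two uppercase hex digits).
Answer: 0x2B

Derivation:
After byte 1 (0x9A): reg=0x63
After byte 2 (0xC2): reg=0x6E
After byte 3 (0xB9): reg=0x2B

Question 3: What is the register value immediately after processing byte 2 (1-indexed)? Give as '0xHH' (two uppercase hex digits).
After byte 1 (0x9A): reg=0x63
After byte 2 (0xC2): reg=0x6E

Answer: 0x6E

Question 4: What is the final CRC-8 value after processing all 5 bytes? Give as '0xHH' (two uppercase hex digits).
Answer: 0x13

Derivation:
After byte 1 (0x9A): reg=0x63
After byte 2 (0xC2): reg=0x6E
After byte 3 (0xB9): reg=0x2B
After byte 4 (0x6C): reg=0xD2
After byte 5 (0x0D): reg=0x13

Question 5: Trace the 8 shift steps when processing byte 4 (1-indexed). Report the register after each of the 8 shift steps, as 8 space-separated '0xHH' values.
Answer: 0x8E 0x1B 0x36 0x6C 0xD8 0xB7 0x69 0xD2

Derivation:
After byte 1 (0x9A): reg=0x63
After byte 2 (0xC2): reg=0x6E
After byte 3 (0xB9): reg=0x2B
Register before byte 4: 0x2B
After XOR with byte 0x6C: 0x47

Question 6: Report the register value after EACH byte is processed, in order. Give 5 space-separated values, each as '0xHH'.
0x63 0x6E 0x2B 0xD2 0x13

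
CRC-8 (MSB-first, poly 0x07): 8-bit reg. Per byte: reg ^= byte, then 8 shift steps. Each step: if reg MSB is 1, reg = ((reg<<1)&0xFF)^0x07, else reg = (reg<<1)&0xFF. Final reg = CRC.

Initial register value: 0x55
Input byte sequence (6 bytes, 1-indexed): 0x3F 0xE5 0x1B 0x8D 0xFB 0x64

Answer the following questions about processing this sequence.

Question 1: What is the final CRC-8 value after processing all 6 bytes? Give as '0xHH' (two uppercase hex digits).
Answer: 0x49

Derivation:
After byte 1 (0x3F): reg=0x11
After byte 2 (0xE5): reg=0xC2
After byte 3 (0x1B): reg=0x01
After byte 4 (0x8D): reg=0xAD
After byte 5 (0xFB): reg=0xA5
After byte 6 (0x64): reg=0x49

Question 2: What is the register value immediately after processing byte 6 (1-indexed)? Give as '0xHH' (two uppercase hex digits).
Answer: 0x49

Derivation:
After byte 1 (0x3F): reg=0x11
After byte 2 (0xE5): reg=0xC2
After byte 3 (0x1B): reg=0x01
After byte 4 (0x8D): reg=0xAD
After byte 5 (0xFB): reg=0xA5
After byte 6 (0x64): reg=0x49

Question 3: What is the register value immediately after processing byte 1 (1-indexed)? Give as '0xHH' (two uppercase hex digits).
After byte 1 (0x3F): reg=0x11

Answer: 0x11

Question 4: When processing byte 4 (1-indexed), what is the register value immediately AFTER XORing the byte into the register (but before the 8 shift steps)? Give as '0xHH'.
Register before byte 4: 0x01
Byte 4: 0x8D
0x01 XOR 0x8D = 0x8C

Answer: 0x8C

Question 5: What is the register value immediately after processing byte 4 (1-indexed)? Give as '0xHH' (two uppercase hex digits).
After byte 1 (0x3F): reg=0x11
After byte 2 (0xE5): reg=0xC2
After byte 3 (0x1B): reg=0x01
After byte 4 (0x8D): reg=0xAD

Answer: 0xAD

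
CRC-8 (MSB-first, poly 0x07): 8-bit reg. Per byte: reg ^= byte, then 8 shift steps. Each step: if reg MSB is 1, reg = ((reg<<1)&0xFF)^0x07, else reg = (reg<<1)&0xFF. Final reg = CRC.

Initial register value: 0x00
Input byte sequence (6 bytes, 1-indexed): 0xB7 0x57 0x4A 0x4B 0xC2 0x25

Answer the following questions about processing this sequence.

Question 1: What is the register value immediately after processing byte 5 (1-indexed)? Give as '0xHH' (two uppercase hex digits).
After byte 1 (0xB7): reg=0x0C
After byte 2 (0x57): reg=0x86
After byte 3 (0x4A): reg=0x6A
After byte 4 (0x4B): reg=0xE7
After byte 5 (0xC2): reg=0xFB

Answer: 0xFB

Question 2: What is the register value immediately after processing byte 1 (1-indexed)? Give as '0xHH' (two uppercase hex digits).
Answer: 0x0C

Derivation:
After byte 1 (0xB7): reg=0x0C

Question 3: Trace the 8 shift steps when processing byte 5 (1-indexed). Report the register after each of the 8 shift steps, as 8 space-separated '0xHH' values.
After byte 1 (0xB7): reg=0x0C
After byte 2 (0x57): reg=0x86
After byte 3 (0x4A): reg=0x6A
After byte 4 (0x4B): reg=0xE7
Register before byte 5: 0xE7
After XOR with byte 0xC2: 0x25

Answer: 0x4A 0x94 0x2F 0x5E 0xBC 0x7F 0xFE 0xFB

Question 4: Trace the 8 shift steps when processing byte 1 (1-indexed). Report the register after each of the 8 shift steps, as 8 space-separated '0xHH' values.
Register before byte 1: 0x00
After XOR with byte 0xB7: 0xB7

Answer: 0x69 0xD2 0xA3 0x41 0x82 0x03 0x06 0x0C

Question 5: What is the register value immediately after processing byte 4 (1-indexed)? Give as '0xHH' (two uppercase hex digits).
After byte 1 (0xB7): reg=0x0C
After byte 2 (0x57): reg=0x86
After byte 3 (0x4A): reg=0x6A
After byte 4 (0x4B): reg=0xE7

Answer: 0xE7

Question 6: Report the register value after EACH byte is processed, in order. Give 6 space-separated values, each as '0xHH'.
0x0C 0x86 0x6A 0xE7 0xFB 0x14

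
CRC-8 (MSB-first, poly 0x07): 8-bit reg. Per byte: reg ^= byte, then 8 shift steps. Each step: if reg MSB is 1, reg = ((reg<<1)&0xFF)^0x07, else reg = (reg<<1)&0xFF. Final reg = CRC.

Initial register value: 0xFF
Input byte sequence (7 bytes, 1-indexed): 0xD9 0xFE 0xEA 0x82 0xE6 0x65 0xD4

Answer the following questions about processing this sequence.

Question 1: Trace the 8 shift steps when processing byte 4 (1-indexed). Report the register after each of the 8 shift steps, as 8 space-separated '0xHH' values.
After byte 1 (0xD9): reg=0xF2
After byte 2 (0xFE): reg=0x24
After byte 3 (0xEA): reg=0x64
Register before byte 4: 0x64
After XOR with byte 0x82: 0xE6

Answer: 0xCB 0x91 0x25 0x4A 0x94 0x2F 0x5E 0xBC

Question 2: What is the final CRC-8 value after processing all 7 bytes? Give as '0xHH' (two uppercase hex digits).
After byte 1 (0xD9): reg=0xF2
After byte 2 (0xFE): reg=0x24
After byte 3 (0xEA): reg=0x64
After byte 4 (0x82): reg=0xBC
After byte 5 (0xE6): reg=0x81
After byte 6 (0x65): reg=0xB2
After byte 7 (0xD4): reg=0x35

Answer: 0x35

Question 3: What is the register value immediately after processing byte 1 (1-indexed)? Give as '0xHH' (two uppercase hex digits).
Answer: 0xF2

Derivation:
After byte 1 (0xD9): reg=0xF2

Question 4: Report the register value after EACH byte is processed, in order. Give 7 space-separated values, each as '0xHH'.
0xF2 0x24 0x64 0xBC 0x81 0xB2 0x35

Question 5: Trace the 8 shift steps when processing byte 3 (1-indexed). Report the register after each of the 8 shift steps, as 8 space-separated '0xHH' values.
After byte 1 (0xD9): reg=0xF2
After byte 2 (0xFE): reg=0x24
Register before byte 3: 0x24
After XOR with byte 0xEA: 0xCE

Answer: 0x9B 0x31 0x62 0xC4 0x8F 0x19 0x32 0x64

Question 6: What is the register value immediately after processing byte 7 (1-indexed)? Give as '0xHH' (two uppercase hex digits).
Answer: 0x35

Derivation:
After byte 1 (0xD9): reg=0xF2
After byte 2 (0xFE): reg=0x24
After byte 3 (0xEA): reg=0x64
After byte 4 (0x82): reg=0xBC
After byte 5 (0xE6): reg=0x81
After byte 6 (0x65): reg=0xB2
After byte 7 (0xD4): reg=0x35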